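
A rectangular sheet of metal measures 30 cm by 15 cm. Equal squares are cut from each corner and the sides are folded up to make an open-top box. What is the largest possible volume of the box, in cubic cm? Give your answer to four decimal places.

649.5191

With cut size x, the volume is V(x) = x(30 − 2x)(15 − 2x) for 0 < x < 7.5.
V'(x) = 12x^2 − 180x + 450. Setting V'(x) = 0 gives x ≈ 3.1699 (the root in (0, 7.5)).
V''(x) = 24x − 180 is negative there, so this is the maximum; V ≈ 649.5191.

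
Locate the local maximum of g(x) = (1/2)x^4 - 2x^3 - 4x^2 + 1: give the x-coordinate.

0

g'(x) = 2x^3 - 6x^2 - 8x = 0 at x = -1, 0, 4.
g''(x) = 6x^2 - 12x - 8. g''(-1) = 10 > 0 ⇒ local minimum; g''(0) = -8 < 0 ⇒ local maximum; g''(4) = 40 > 0 ⇒ local minimum.
Thus g has its local maximum at x = 0, with value 1.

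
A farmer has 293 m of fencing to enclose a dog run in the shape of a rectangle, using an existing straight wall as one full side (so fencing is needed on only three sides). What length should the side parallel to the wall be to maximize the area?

Let the sides perpendicular to the wall have length x and the parallel side y, so 2x + y = 293 and the area is A = xy = x(293 − 2x).
A'(x) = 293 − 4x = 0 gives x = 293/4, and A''(x) = −4 < 0 confirms a maximum.
Then y = 293 − 2·293/4 = 293/2 and A = 85849/8.

293/2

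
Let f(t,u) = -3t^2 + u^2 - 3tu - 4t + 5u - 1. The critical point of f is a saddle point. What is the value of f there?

-20/3

∂f/∂t = -6t - 3u - 4 = 0 and ∂f/∂u = -3t + 2u + 5 = 0, so (t, u) = (1/3, -2).
The Hessian has f_{tt} = -6, f_{uu} = 2, f_{tu} = -3, giving D = -21 < 0, so the point is a saddle point.
f(1/3, -2) = -20/3.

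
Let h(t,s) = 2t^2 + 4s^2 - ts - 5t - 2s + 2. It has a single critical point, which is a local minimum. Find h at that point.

-56/31

∂h/∂t = 4t - s - 5 = 0 and ∂h/∂s = -t + 8s - 2 = 0, so (t, s) = (42/31, 13/31).
The Hessian has h_{tt} = 4, h_{ss} = 8, h_{ts} = -1, giving D = 31 > 0 with h_{tt} > 0, so the point is a local minimum.
h(42/31, 13/31) = -56/31.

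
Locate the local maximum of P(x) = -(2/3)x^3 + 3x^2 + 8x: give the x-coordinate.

4

P'(x) = -2x^2 + 6x + 8 = 0 at x = -1, 4.
Since P''(x) = -4x + 6, we get P''(-1) = 10 > 0 ⇒ local minimum; P''(4) = -10 < 0 ⇒ local maximum.
The local maximum is P(4) = 112/3.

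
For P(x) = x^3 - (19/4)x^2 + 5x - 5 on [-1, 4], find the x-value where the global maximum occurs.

4

Differentiating, P'(x) = 3x^2 - (19/2)x + 5; which vanishes at x = 2/3 and x = 5/2.
Evaluating at the critical points and endpoints: P(-1) = -63/4; P(2/3) = -94/27; P(5/2) = -105/16; P(4) = 3.
Hence the absolute maximum is 3 at x = 4.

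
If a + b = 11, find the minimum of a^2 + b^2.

121/2

With a + b = 11, a^2 + b^2 = a^2 + (11 − a)^2.
The derivative 2a − 2(11 − a) = 4a − 22 vanishes at a = 11/2; second derivative 4 > 0, a minimum.
The minimum is 2·(11/2)^2 = 121/2.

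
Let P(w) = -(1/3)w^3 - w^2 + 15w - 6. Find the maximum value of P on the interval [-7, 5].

Differentiating, P'(w) = -w^2 - 2w + 15; which vanishes at w = -5 and w = 3.
Compare values at every candidate in [-7, 5]: P(-7) = -137/3; P(-5) = -193/3; P(3) = 21; P(5) = 7/3.
So the maximum is P(3) = 21.

21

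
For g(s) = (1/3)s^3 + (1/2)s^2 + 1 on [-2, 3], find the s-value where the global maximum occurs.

Differentiating, g'(s) = s^2 + s; which vanishes at s = -1 and s = 0.
Evaluating at the critical points and endpoints: g(-2) = 1/3,  g(-1) = 7/6,  g(0) = 1,  g(3) = 29/2.
Hence the absolute maximum is 29/2 at s = 3.

3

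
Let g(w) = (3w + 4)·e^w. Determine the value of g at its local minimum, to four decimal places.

-0.2909

g'(w) = 3·e^w + (3w + 4)·1·e^w = (3w + 7)·e^w. Since e^w > 0, the only critical point is w = -7/3.
g''(-7/3) has the same sign as 3 > 0, so this is a local minimum.
g(-7/3) = (-3)·e^(-7/3) ≈ -0.2909.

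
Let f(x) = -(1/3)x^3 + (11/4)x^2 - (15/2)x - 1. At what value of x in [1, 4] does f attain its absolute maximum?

f'(x) = -x^2 + (11/2)x - 15/2, which vanishes at x = 5/2 and x = 3.
Compare values at every candidate in [1, 4]: f(1) = -73/12; f(5/2) = -373/48; f(3) = -31/4; f(4) = -25/3.
Hence the absolute maximum is -73/12 at x = 1.

1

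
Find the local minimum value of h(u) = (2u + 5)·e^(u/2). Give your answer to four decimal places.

-0.4216

Differentiating with the product rule gives h'(u) = (u + 9/2)·e^(u/2). Since e^(u/2) > 0, the only critical point is u = -9/2.
h''(-9/2) has the same sign as 1 > 0, so this is a local minimum.
h(-9/2) = (-4)·e^(-9/4) ≈ -0.4216.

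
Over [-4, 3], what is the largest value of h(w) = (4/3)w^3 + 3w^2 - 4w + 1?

Differentiating, h'(w) = 4w^2 + 6w - 4; which vanishes at w = -2 and w = 1/2.
Evaluating at the critical points and endpoints: h(-4) = -61/3,  h(-2) = 31/3,  h(1/2) = -1/12,  h(3) = 52.
Hence the absolute maximum is 52 at w = 3.

52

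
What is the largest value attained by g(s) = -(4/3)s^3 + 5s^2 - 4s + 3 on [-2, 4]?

The derivative is -4s^2 + 10s - 4, which vanishes at s = 1/2 and s = 2.
Compare values at every candidate in [-2, 4]: g(-2) = 125/3; g(1/2) = 25/12; g(2) = 13/3; g(4) = -55/3.
The maximum over the interval is 125/3, attained at s = -2.

125/3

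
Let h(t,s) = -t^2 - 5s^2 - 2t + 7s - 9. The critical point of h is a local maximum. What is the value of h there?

∂h/∂t = -2t - 2 = 0 and ∂h/∂s = -10s + 7 = 0, so (t, s) = (-1, 7/10).
The Hessian has h_{tt} = -2, h_{ss} = -10, h_{ts} = 0, giving D = 20 > 0 with h_{tt} < 0, so the point is a local maximum.
h(-1, 7/10) = -111/20.

-111/20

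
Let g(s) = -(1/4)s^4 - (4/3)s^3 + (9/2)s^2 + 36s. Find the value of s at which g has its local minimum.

-3

Critical points: g'(s) = -s^3 - 4s^2 + 9s + 36 vanishes at s = -4, -3, 3.
Since g''(s) = -3s^2 - 8s + 9, we get g''(-4) = -7 < 0 ⇒ local maximum; g''(-3) = 6 > 0 ⇒ local minimum; g''(3) = -42 < 0 ⇒ local maximum.
The local minimum is g(-3) = -207/4.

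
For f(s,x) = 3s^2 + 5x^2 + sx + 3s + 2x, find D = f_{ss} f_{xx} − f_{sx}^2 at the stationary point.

∂f/∂s = 6s + x + 3 = 0 and ∂f/∂x = s + 10x + 2 = 0, so (s, x) = (-28/59, -9/59).
The Hessian has f_{ss} = 6, f_{xx} = 10, f_{sx} = 1, giving D = 59 > 0 with f_{ss} > 0, so the point is a local minimum.
D = (6)·(10) − (1)^2 = 59.

59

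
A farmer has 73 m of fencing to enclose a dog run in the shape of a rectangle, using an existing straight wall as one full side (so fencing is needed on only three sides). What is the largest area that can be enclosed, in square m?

5329/8

Let the sides perpendicular to the wall have length x and the parallel side y, so 2x + y = 73 and the area is A = xy = x(73 − 2x).
A'(x) = 73 − 4x = 0 gives x = 73/4, and A''(x) = −4 < 0 confirms a maximum.
Then y = 73 − 2·73/4 = 73/2 and A = 5329/8.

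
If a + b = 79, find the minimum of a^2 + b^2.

With a + b = 79, a^2 + b^2 = a^2 + (79 − a)^2.
The derivative 2a − 2(79 − a) = 4a − 158 vanishes at a = 79/2; second derivative 4 > 0, a minimum.
The minimum is 2·(79/2)^2 = 6241/2.

6241/2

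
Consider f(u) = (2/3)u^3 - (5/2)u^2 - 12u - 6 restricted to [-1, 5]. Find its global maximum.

f'(u) = 2u^2 - 5u - 12, whose only zero in [-1, 5] is u = 4.
Candidates: f(-1) = 17/6,  f(4) = -154/3,  f(5) = -271/6.
Hence the absolute maximum is 17/6 at u = -1.

17/6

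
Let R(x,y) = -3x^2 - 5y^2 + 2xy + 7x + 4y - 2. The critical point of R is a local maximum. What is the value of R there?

237/56

∂R/∂x = -6x + 2y + 7 = 0 and ∂R/∂y = 2x - 10y + 4 = 0, so (x, y) = (39/28, 19/28).
The Hessian has R_{xx} = -6, R_{yy} = -10, R_{xy} = 2, giving D = 56 > 0 with R_{xx} < 0, so the point is a local maximum.
R(39/28, 19/28) = 237/56.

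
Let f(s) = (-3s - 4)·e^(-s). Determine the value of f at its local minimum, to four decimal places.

Differentiating with the product rule gives f'(s) = (3s + 1)·e^(-s). Since e^(-s) > 0, the only critical point is s = -1/3.
f''(-1/3) has the same sign as 3 > 0, so this is a local minimum.
f(-1/3) = (-3)·e^(1/3) ≈ -4.1868.

-4.1868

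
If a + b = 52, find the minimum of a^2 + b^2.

1352

With a + b = 52, a^2 + b^2 = a^2 + (52 − a)^2.
The derivative 2a − 2(52 − a) = 4a − 104 vanishes at a = 26; second derivative 4 > 0, a minimum.
The minimum is 2·(26)^2 = 1352.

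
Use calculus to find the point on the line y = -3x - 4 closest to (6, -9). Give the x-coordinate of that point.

Minimize D(x)^2 = (x - 6)^2 + (-3x + 5)^2.
d/dx[D^2] = 2(x - 6) + 2·(-3)·(-3x + 5) = 0 ⇒ x = 21/10.
Then y = -103/10 and the distance is √(169/10) ≈ 4.1110.

21/10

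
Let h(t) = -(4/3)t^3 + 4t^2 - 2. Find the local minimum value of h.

-2

Critical points: h'(t) = -4t^2 + 8t vanishes at t = 0, 2.
Since h''(t) = -8t + 8, we get h''(0) = 8 > 0 ⇒ local minimum; h''(2) = -8 < 0 ⇒ local maximum.
Thus h has its local minimum at t = 0, with value -2.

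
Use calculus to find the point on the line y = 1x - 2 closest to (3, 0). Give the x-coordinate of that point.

Minimize D(x)^2 = (x - 3)^2 + (x - 2)^2.
d/dx[D^2] = 2(x - 3) + 2·1·(x - 2) = 0 ⇒ x = 5/2.
Then y = 1/2 and the distance is √(1/2) ≈ 0.7071.

5/2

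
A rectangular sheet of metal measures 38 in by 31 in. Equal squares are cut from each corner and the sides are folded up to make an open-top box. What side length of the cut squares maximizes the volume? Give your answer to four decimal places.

5.6619

With cut size x, the volume is V(x) = x(38 − 2x)(31 − 2x) for 0 < x < 15.5.
V'(x) = 12x^2 − 276x + 1178. Setting V'(x) = 0 gives x ≈ 5.6619 (the root in (0, 15.5)).
V''(x) = 24x − 276 is negative there, so this is the maximum; V ≈ 2971.8534.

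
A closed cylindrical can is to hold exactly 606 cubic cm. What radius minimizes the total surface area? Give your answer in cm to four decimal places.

4.5860

With radius r and height h, πr²h = 606 so h = 606/(πr²), and S(r) = 2πr² + 2πrh = 2πr² + 2·606/r.
S'(r) = 4πr − 2·606/r² = 0 ⇒ r³ = 606/(2π), so r ≈ 4.5860 and h = 2r ≈ 9.1719.
S''(r) = 4π + 4·606/r³ > 0, so this is the minimum; S ≈ 396.4268.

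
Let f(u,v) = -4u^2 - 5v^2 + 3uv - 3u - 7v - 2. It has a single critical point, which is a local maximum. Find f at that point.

162/71

∂f/∂u = -8u + 3v - 3 = 0 and ∂f/∂v = 3u - 10v - 7 = 0, so (u, v) = (-51/71, -65/71).
The Hessian has f_{uu} = -8, f_{vv} = -10, f_{uv} = 3, giving D = 71 > 0 with f_{uu} < 0, so the point is a local maximum.
f(-51/71, -65/71) = 162/71.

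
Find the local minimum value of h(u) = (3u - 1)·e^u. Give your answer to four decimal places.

-1.5403

Differentiating with the product rule gives h'(u) = (3u + 2)·e^u. Since e^u > 0, the only critical point is u = -2/3.
h''(-2/3) has the same sign as 3 > 0, so this is a local minimum.
h(-2/3) = (-3)·e^(-2/3) ≈ -1.5403.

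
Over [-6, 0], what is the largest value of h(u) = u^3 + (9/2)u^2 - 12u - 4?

h'(u) = 3u^2 + 9u - 12, whose only zero in [-6, 0] is u = -4.
Candidates: h(-6) = 14,  h(-4) = 52,  h(0) = -4.
Hence the absolute maximum is 52 at u = -4.

52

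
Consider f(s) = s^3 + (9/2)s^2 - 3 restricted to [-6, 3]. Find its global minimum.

Differentiating, f'(s) = 3s^2 + 9s; which vanishes at s = -3 and s = 0.
Candidates: f(-6) = -57; f(-3) = 21/2; f(0) = -3; f(3) = 129/2.
The minimum over the interval is -57, attained at s = -6.

-57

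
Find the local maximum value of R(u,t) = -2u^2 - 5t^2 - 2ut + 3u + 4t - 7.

-199/36

∂R/∂u = -4u - 2t + 3 = 0 and ∂R/∂t = -2u - 10t + 4 = 0, so (u, t) = (11/18, 5/18).
The Hessian has R_{uu} = -4, R_{tt} = -10, R_{ut} = -2, giving D = 36 > 0 with R_{uu} < 0, so the point is a local maximum.
R(11/18, 5/18) = -199/36.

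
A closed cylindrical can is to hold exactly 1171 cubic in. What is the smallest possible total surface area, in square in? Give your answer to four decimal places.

615.0151

With radius r and height h, πr²h = 1171 so h = 1171/(πr²), and S(r) = 2πr² + 2πrh = 2πr² + 2·1171/r.
S'(r) = 4πr − 2·1171/r² = 0 ⇒ r³ = 1171/(2π), so r ≈ 5.7121 and h = 2r ≈ 11.4241.
S''(r) = 4π + 4·1171/r³ > 0, so this is the minimum; S ≈ 615.0151.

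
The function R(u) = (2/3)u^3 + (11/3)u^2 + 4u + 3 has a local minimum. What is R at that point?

R'(u) = 2u^2 + (22/3)u + 4 = 0 at u = -3, -2/3.
Since R''(u) = 4u + 22/3, we get R''(-3) = -14/3 < 0 ⇒ local maximum; R''(-2/3) = 14/3 > 0 ⇒ local minimum.
So the local minimum value is R(-2/3) = 143/81.

143/81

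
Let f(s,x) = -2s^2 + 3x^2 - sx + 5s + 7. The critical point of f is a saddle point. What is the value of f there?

∂f/∂s = -4s - x + 5 = 0 and ∂f/∂x = -s + 6x = 0, so (s, x) = (6/5, 1/5).
The Hessian has f_{ss} = -4, f_{xx} = 6, f_{sx} = -1, giving D = -25 < 0, so the point is a saddle point.
f(6/5, 1/5) = 10.

10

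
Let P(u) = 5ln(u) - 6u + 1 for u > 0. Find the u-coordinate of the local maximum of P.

P'(u) = 5/u − 6 = 0 gives u = 5/6.
P''(u) = -5/u², which is negative for u > 0, so this is a local maximum.
P(5/6) = 5·ln(5/6) - 5 + 1 ≈ -4.9116.

5/6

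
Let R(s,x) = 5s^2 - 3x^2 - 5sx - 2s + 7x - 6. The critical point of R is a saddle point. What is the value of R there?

∂R/∂s = 10s - 5x - 2 = 0 and ∂R/∂x = -5s - 6x + 7 = 0, so (s, x) = (47/85, 12/17).
The Hessian has R_{ss} = 10, R_{xx} = -6, R_{sx} = -5, giving D = -85 < 0, so the point is a saddle point.
R(47/85, 12/17) = -347/85.

-347/85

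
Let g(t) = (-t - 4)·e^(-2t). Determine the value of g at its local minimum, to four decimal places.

-548.3166

g'(t) = (-1)·e^(-2t) + (-t - 4)·(-2)·e^(-2t) = (2t + 7)·e^(-2t). Since e^(-2t) > 0, the only critical point is t = -7/2.
g''(-7/2) has the same sign as 2 > 0, so this is a local minimum.
g(-7/2) = (-1/2)·e^(7) ≈ -548.3166.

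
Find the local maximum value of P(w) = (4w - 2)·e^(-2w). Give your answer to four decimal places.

0.2707

By the product rule, P'(w) = (-8w + 8)·e^(-2w). Since e^(-2w) > 0, the only critical point is w = 1.
P''(1) has the same sign as -8 < 0, so this is a local maximum.
P(1) = (2)·e^(-2) ≈ 0.2707.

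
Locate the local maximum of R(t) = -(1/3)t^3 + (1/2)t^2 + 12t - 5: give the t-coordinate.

R'(t) = -t^2 + t + 12. Setting R'(t) = 0 gives t ∈ {-3, 4}.
Since R''(t) = -2t + 1, we get R''(-3) = 7 > 0 ⇒ local minimum; R''(4) = -7 < 0 ⇒ local maximum.
Thus R has its local maximum at t = 4, with value 89/3.

4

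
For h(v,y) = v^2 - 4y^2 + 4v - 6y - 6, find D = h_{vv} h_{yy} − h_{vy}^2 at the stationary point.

-16

∂h/∂v = 2v + 4 = 0 and ∂h/∂y = -8y - 6 = 0, so (v, y) = (-2, -3/4).
The Hessian has h_{vv} = 2, h_{yy} = -8, h_{vy} = 0, giving D = -16 < 0, so the point is a saddle point.
D = (2)·(-8) − (0)^2 = -16.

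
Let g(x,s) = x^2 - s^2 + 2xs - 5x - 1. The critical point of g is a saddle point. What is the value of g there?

∂g/∂x = 2x + 2s - 5 = 0 and ∂g/∂s = 2x - 2s = 0, so (x, s) = (5/4, 5/4).
The Hessian has g_{xx} = 2, g_{ss} = -2, g_{xs} = 2, giving D = -8 < 0, so the point is a saddle point.
g(5/4, 5/4) = -33/8.

-33/8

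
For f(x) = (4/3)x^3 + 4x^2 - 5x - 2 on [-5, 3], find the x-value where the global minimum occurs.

-5

The derivative is 4x^2 + 8x - 5, which vanishes at x = -5/2 and x = 1/2.
Compare values at every candidate in [-5, 3]: f(-5) = -131/3; f(-5/2) = 44/3; f(1/2) = -10/3; f(3) = 55.
The minimum over the interval is -131/3, attained at x = -5.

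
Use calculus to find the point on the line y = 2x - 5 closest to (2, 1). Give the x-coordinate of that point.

Minimize D(x)^2 = (x - 2)^2 + (2x - 6)^2.
d/dx[D^2] = 2(x - 2) + 2·2·(2x - 6) = 0 ⇒ x = 14/5.
Then y = 3/5 and the distance is √(4/5) ≈ 0.8944.

14/5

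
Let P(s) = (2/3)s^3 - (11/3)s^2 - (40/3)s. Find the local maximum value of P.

784/81

P'(s) = 2s^2 - (22/3)s - 40/3 = 0 at s = -4/3, 5.
Since P''(s) = 4s - 22/3, we get P''(-4/3) = -38/3 < 0 ⇒ local maximum; P''(5) = 38/3 > 0 ⇒ local minimum.
The local maximum is P(-4/3) = 784/81.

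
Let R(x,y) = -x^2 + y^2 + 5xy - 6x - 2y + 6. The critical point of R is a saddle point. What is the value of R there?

146/29

∂R/∂x = -2x + 5y - 6 = 0 and ∂R/∂y = 5x + 2y - 2 = 0, so (x, y) = (-2/29, 34/29).
The Hessian has R_{xx} = -2, R_{yy} = 2, R_{xy} = 5, giving D = -29 < 0, so the point is a saddle point.
R(-2/29, 34/29) = 146/29.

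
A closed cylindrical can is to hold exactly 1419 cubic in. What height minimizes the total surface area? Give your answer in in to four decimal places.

12.1795

With radius r and height h, πr²h = 1419 so h = 1419/(πr²), and S(r) = 2πr² + 2πrh = 2πr² + 2·1419/r.
S'(r) = 4πr − 2·1419/r² = 0 ⇒ r³ = 1419/(2π), so r ≈ 6.0898 and h = 2r ≈ 12.1795.
S''(r) = 4π + 4·1419/r³ > 0, so this is the minimum; S ≈ 699.0413.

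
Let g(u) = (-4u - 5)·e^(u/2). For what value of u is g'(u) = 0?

g'(u) = (-4)·e^(u/2) + (-4u - 5)·(1/2)·e^(u/2) = (-2u - 13/2)·e^(u/2). Since e^(u/2) > 0, the only critical point is u = -13/4.
g''(-13/4) has the same sign as -2 < 0, so this is a local maximum.
g(-13/4) = (8)·e^(-13/8) ≈ 1.5753.

-13/4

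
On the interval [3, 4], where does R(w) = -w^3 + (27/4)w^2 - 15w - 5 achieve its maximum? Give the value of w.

Differentiating, R'(w) = -3w^2 + (27/2)w - 15; which has no zeros in [3, 4].
Candidates: R(3) = -65/4, R(4) = -21.
So the maximum is R(3) = -65/4.

3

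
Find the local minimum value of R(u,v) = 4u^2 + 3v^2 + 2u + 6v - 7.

∂R/∂u = 8u + 2 = 0 and ∂R/∂v = 6v + 6 = 0, so (u, v) = (-1/4, -1).
The Hessian has R_{uu} = 8, R_{vv} = 6, R_{uv} = 0, giving D = 48 > 0 with R_{uu} > 0, so the point is a local minimum.
R(-1/4, -1) = -41/4.

-41/4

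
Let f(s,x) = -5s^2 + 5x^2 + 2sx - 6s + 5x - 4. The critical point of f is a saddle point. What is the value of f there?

-301/104

∂f/∂s = -10s + 2x - 6 = 0 and ∂f/∂x = 2s + 10x + 5 = 0, so (s, x) = (-35/52, -19/52).
The Hessian has f_{ss} = -10, f_{xx} = 10, f_{sx} = 2, giving D = -104 < 0, so the point is a saddle point.
f(-35/52, -19/52) = -301/104.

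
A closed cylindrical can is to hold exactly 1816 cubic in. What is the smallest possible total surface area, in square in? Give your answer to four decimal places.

With radius r and height h, πr²h = 1816 so h = 1816/(πr²), and S(r) = 2πr² + 2πrh = 2πr² + 2·1816/r.
S'(r) = 4πr − 2·1816/r² = 0 ⇒ r³ = 1816/(2π), so r ≈ 6.6117 and h = 2r ≈ 13.2234.
S''(r) = 4π + 4·1816/r³ > 0, so this is the minimum; S ≈ 823.9960.

823.9960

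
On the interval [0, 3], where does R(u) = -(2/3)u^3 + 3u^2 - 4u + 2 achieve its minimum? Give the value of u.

3

The derivative is -2u^2 + 6u - 4, which vanishes at u = 1 and u = 2.
Candidates: R(0) = 2; R(1) = 1/3; R(2) = 2/3; R(3) = -1.
Hence the absolute minimum is -1 at u = 3.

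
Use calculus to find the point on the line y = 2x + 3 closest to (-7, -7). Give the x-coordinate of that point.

-27/5

Minimize D(x)^2 = (x + 7)^2 + (2x + 10)^2.
d/dx[D^2] = 2(x + 7) + 2·2·(2x + 10) = 0 ⇒ x = -27/5.
Then y = -39/5 and the distance is √(16/5) ≈ 1.7889.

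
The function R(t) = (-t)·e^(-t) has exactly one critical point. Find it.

1

Differentiating with the product rule gives R'(t) = (t - 1)·e^(-t). Since e^(-t) > 0, the only critical point is t = 1.
R''(1) has the same sign as 1 > 0, so this is a local minimum.
R(1) = (-1)·e^(-1) ≈ -0.3679.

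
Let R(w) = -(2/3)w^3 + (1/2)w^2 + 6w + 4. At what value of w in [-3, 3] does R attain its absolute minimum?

Differentiating, R'(w) = -2w^2 + w + 6; which vanishes at w = -3/2 and w = 2.
Evaluating at the critical points and endpoints: R(-3) = 17/2; R(-3/2) = -13/8; R(2) = 38/3; R(3) = 17/2.
The minimum over the interval is -13/8, attained at w = -3/2.

-3/2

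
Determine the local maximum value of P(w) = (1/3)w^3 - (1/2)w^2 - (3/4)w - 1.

-19/24

Critical points: P'(w) = w^2 - w - 3/4 vanishes at w = -1/2, 3/2.
Second-derivative test with P''(w) = 2w - 1: P''(-1/2) = -2 < 0 ⇒ local maximum; P''(3/2) = 2 > 0 ⇒ local minimum.
The local maximum is P(-1/2) = -19/24.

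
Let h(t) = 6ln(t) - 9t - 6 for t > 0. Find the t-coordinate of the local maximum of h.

2/3

h'(t) = 6/t − 9 = 0 gives t = 2/3.
h''(t) = -6/t², which is negative for t > 0, so this is a local maximum.
h(2/3) = 6·ln(2/3) - 6 - 6 ≈ -14.4328.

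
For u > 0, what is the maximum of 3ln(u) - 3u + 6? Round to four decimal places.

g'(u) = 3/u − 3 = 0 gives u = 1.
g''(u) = -3/u², which is negative for u > 0, so this is a local maximum.
g(1) = 3·ln(1) - 3 + 6 ≈ 3.0000.

3.0000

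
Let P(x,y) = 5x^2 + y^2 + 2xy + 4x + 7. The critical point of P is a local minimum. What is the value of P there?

∂P/∂x = 10x + 2y + 4 = 0 and ∂P/∂y = 2x + 2y = 0, so (x, y) = (-1/2, 1/2).
The Hessian has P_{xx} = 10, P_{yy} = 2, P_{xy} = 2, giving D = 16 > 0 with P_{xx} > 0, so the point is a local minimum.
P(-1/2, 1/2) = 6.

6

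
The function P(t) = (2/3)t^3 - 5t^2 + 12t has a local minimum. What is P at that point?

9

Critical points: P'(t) = 2t^2 - 10t + 12 vanishes at t = 2, 3.
Since P''(t) = 4t - 10, we get P''(2) = -2 < 0 ⇒ local maximum; P''(3) = 2 > 0 ⇒ local minimum.
Thus P has its local minimum at t = 3, with value 9.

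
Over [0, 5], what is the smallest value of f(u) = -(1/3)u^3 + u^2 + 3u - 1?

Differentiating, f'(u) = -u^2 + 2u + 3; whose only zero in [0, 5] is u = 3.
Evaluating at the critical points and endpoints: f(0) = -1; f(3) = 8; f(5) = -8/3.
Hence the absolute minimum is -8/3 at u = 5.

-8/3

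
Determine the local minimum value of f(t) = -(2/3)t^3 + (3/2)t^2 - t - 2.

-53/24

f'(t) = -2t^2 + 3t - 1. Setting f'(t) = 0 gives t ∈ {1/2, 1}.
f''(t) = -4t + 3. f''(1/2) = 1 > 0 ⇒ local minimum; f''(1) = -1 < 0 ⇒ local maximum.
So the local minimum value is f(1/2) = -53/24.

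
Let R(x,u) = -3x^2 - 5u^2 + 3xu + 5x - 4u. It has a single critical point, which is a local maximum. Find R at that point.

113/51

∂R/∂x = -6x + 3u + 5 = 0 and ∂R/∂u = 3x - 10u - 4 = 0, so (x, u) = (38/51, -3/17).
The Hessian has R_{xx} = -6, R_{uu} = -10, R_{xu} = 3, giving D = 51 > 0 with R_{xx} < 0, so the point is a local maximum.
R(38/51, -3/17) = 113/51.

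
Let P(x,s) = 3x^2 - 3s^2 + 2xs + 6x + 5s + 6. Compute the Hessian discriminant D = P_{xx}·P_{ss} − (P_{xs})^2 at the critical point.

∂P/∂x = 6x + 2s + 6 = 0 and ∂P/∂s = 2x - 6s + 5 = 0, so (x, s) = (-23/20, 9/20).
The Hessian has P_{xx} = 6, P_{ss} = -6, P_{xs} = 2, giving D = -40 < 0, so the point is a saddle point.
D = (6)·(-6) − (2)^2 = -40.

-40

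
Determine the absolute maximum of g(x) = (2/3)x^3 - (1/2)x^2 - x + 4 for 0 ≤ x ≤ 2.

g'(x) = 2x^2 - x - 1, whose only zero in [0, 2] is x = 1.
Compare values at every candidate in [0, 2]: g(0) = 4, g(1) = 19/6, g(2) = 16/3.
The maximum over the interval is 16/3, attained at x = 2.

16/3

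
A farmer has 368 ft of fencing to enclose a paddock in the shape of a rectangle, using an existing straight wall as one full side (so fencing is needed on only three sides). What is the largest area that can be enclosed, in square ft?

Let the sides perpendicular to the wall have length x and the parallel side y, so 2x + y = 368 and the area is A = xy = x(368 − 2x).
A'(x) = 368 − 4x = 0 gives x = 92, and A''(x) = −4 < 0 confirms a maximum.
Then y = 368 − 2·92 = 184 and A = 16928.

16928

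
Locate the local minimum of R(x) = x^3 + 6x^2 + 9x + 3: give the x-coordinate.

R'(x) = 3x^2 + 12x + 9. Setting R'(x) = 0 gives x ∈ {-3, -1}.
R''(x) = 6x + 12. R''(-3) = -6 < 0 ⇒ local maximum; R''(-1) = 6 > 0 ⇒ local minimum.
The local minimum is R(-1) = -1.

-1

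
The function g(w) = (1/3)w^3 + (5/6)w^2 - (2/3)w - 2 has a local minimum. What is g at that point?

-343/162

Critical points: g'(w) = w^2 + (5/3)w - 2/3 vanishes at w = -2, 1/3.
g''(w) = 2w + 5/3. g''(-2) = -7/3 < 0 ⇒ local maximum; g''(1/3) = 7/3 > 0 ⇒ local minimum.
The local minimum is g(1/3) = -343/162.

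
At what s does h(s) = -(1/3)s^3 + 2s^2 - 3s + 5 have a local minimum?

Critical points: h'(s) = -s^2 + 4s - 3 vanishes at s = 1, 3.
h''(s) = -2s + 4. h''(1) = 2 > 0 ⇒ local minimum; h''(3) = -2 < 0 ⇒ local maximum.
Thus h has its local minimum at s = 1, with value 11/3.

1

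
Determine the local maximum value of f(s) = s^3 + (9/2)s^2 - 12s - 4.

f'(s) = 3s^2 + 9s - 12 = 0 at s = -4, 1.
Second-derivative test with f''(s) = 6s + 9: f''(-4) = -15 < 0 ⇒ local maximum; f''(1) = 15 > 0 ⇒ local minimum.
Thus f has its local maximum at s = -4, with value 52.

52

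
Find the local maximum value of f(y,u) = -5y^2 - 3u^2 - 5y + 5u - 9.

∂f/∂y = -10y - 5 = 0 and ∂f/∂u = -6u + 5 = 0, so (y, u) = (-1/2, 5/6).
The Hessian has f_{yy} = -10, f_{uu} = -6, f_{yu} = 0, giving D = 60 > 0 with f_{yy} < 0, so the point is a local maximum.
f(-1/2, 5/6) = -17/3.

-17/3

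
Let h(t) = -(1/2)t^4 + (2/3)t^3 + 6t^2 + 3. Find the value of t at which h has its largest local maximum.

Critical points: h'(t) = -2t^3 + 2t^2 + 12t vanishes at t = -2, 0, 3.
h''(t) = -6t^2 + 4t + 12. h''(-2) = -20 < 0 ⇒ local maximum; h''(0) = 12 > 0 ⇒ local minimum; h''(3) = -30 < 0 ⇒ local maximum.
The largest local maximum is h(3) = 69/2.

3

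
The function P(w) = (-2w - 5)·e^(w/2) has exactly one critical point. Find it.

P'(w) = (-2)·e^(w/2) + (-2w - 5)·(1/2)·e^(w/2) = (-w - 9/2)·e^(w/2). Since e^(w/2) > 0, the only critical point is w = -9/2.
P''(-9/2) has the same sign as -1 < 0, so this is a local maximum.
P(-9/2) = (4)·e^(-9/4) ≈ 0.4216.

-9/2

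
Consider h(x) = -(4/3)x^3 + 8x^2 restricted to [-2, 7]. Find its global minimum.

Differentiating, h'(x) = -4x^2 + 16x; which vanishes at x = 0 and x = 4.
Evaluating at the critical points and endpoints: h(-2) = 128/3, h(0) = 0, h(4) = 128/3, h(7) = -196/3.
So the minimum is h(7) = -196/3.

-196/3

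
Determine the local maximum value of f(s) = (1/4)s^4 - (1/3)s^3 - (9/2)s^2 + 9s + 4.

Critical points: f'(s) = s^3 - s^2 - 9s + 9 vanishes at s = -3, 1, 3.
f''(s) = 3s^2 - 2s - 9. f''(-3) = 24 > 0 ⇒ local minimum; f''(1) = -8 < 0 ⇒ local maximum; f''(3) = 12 > 0 ⇒ local minimum.
The local maximum is f(1) = 101/12.

101/12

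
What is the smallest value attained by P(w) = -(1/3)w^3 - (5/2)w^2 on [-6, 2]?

-125/6

Differentiating, P'(w) = -w^2 - 5w; which vanishes at w = -5 and w = 0.
Compare values at every candidate in [-6, 2]: P(-6) = -18,  P(-5) = -125/6,  P(0) = 0,  P(2) = -38/3.
The minimum over the interval is -125/6, attained at w = -5.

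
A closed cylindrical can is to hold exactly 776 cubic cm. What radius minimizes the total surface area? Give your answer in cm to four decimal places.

With radius r and height h, πr²h = 776 so h = 776/(πr²), and S(r) = 2πr² + 2πrh = 2πr² + 2·776/r.
S'(r) = 4πr − 2·776/r² = 0 ⇒ r³ = 776/(2π), so r ≈ 4.9800 and h = 2r ≈ 9.9600.
S''(r) = 4π + 4·776/r³ > 0, so this is the minimum; S ≈ 467.4721.

4.9800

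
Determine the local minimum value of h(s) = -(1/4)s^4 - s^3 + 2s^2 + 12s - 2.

-14

h'(s) = -s^3 - 3s^2 + 4s + 12 = 0 at s = -3, -2, 2.
Since h''(s) = -3s^2 - 6s + 4, we get h''(-3) = -5 < 0 ⇒ local maximum; h''(-2) = 4 > 0 ⇒ local minimum; h''(2) = -20 < 0 ⇒ local maximum.
The local minimum is h(-2) = -14.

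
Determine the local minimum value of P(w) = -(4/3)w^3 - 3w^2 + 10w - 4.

Critical points: P'(w) = -4w^2 - 6w + 10 vanishes at w = -5/2, 1.
Since P''(w) = -8w - 6, we get P''(-5/2) = 14 > 0 ⇒ local minimum; P''(1) = -14 < 0 ⇒ local maximum.
So the local minimum value is P(-5/2) = -323/12.

-323/12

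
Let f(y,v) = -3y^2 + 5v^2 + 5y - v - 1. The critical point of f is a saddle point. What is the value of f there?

∂f/∂y = -6y + 5 = 0 and ∂f/∂v = 10v - 1 = 0, so (y, v) = (5/6, 1/10).
The Hessian has f_{yy} = -6, f_{vv} = 10, f_{yv} = 0, giving D = -60 < 0, so the point is a saddle point.
f(5/6, 1/10) = 31/30.

31/30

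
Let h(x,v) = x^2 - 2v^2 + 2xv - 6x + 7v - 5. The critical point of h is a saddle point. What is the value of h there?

1/12

∂h/∂x = 2x + 2v - 6 = 0 and ∂h/∂v = 2x - 4v + 7 = 0, so (x, v) = (5/6, 13/6).
The Hessian has h_{xx} = 2, h_{vv} = -4, h_{xv} = 2, giving D = -12 < 0, so the point is a saddle point.
h(5/6, 13/6) = 1/12.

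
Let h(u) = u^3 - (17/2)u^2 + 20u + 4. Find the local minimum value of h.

h'(u) = 3u^2 - 17u + 20 = 0 at u = 5/3, 4.
h''(u) = 6u - 17. h''(5/3) = -7 < 0 ⇒ local maximum; h''(4) = 7 > 0 ⇒ local minimum.
Thus h has its local minimum at u = 4, with value 12.

12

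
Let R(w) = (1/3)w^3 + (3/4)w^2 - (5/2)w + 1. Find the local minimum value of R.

-5/12

R'(w) = w^2 + (3/2)w - 5/2 = 0 at w = -5/2, 1.
Second-derivative test with R''(w) = 2w + 3/2: R''(-5/2) = -7/2 < 0 ⇒ local maximum; R''(1) = 7/2 > 0 ⇒ local minimum.
The local minimum is R(1) = -5/12.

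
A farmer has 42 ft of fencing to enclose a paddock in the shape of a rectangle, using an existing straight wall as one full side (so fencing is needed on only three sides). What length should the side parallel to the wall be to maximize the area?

Let the sides perpendicular to the wall have length x and the parallel side y, so 2x + y = 42 and the area is A = xy = x(42 − 2x).
A'(x) = 42 − 4x = 0 gives x = 21/2, and A''(x) = −4 < 0 confirms a maximum.
Then y = 42 − 2·21/2 = 21 and A = 441/2.

21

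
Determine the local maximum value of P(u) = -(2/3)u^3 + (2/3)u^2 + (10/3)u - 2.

P'(u) = -2u^2 + (4/3)u + 10/3. Setting P'(u) = 0 gives u ∈ {-1, 5/3}.
Since P''(u) = -4u + 4/3, we get P''(-1) = 16/3 > 0 ⇒ local minimum; P''(5/3) = -16/3 < 0 ⇒ local maximum.
Thus P has its local maximum at u = 5/3, with value 188/81.

188/81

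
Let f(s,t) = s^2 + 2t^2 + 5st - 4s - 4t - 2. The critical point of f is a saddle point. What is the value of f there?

-66/17

∂f/∂s = 2s + 5t - 4 = 0 and ∂f/∂t = 5s + 4t - 4 = 0, so (s, t) = (4/17, 12/17).
The Hessian has f_{ss} = 2, f_{tt} = 4, f_{st} = 5, giving D = -17 < 0, so the point is a saddle point.
f(4/17, 12/17) = -66/17.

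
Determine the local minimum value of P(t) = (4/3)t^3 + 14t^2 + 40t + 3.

P'(t) = 4t^2 + 28t + 40 = 0 at t = -5, -2.
Second-derivative test with P''(t) = 8t + 28: P''(-5) = -12 < 0 ⇒ local maximum; P''(-2) = 12 > 0 ⇒ local minimum.
The local minimum is P(-2) = -95/3.

-95/3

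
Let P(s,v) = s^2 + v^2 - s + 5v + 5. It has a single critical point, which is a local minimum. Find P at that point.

-3/2

∂P/∂s = 2s - 1 = 0 and ∂P/∂v = 2v + 5 = 0, so (s, v) = (1/2, -5/2).
The Hessian has P_{ss} = 2, P_{vv} = 2, P_{sv} = 0, giving D = 4 > 0 with P_{ss} > 0, so the point is a local minimum.
P(1/2, -5/2) = -3/2.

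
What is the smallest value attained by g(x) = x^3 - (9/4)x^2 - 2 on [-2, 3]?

-19

The derivative is 3x^2 - (9/2)x, which vanishes at x = 0 and x = 3/2.
Compare values at every candidate in [-2, 3]: g(-2) = -19, g(0) = -2, g(3/2) = -59/16, g(3) = 19/4.
Hence the absolute minimum is -19 at x = -2.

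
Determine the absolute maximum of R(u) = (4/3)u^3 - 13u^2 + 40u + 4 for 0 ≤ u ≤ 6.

64

The derivative is 4u^2 - 26u + 40, which vanishes at u = 5/2 and u = 4.
Evaluating at the critical points and endpoints: R(0) = 4; R(5/2) = 523/12; R(4) = 124/3; R(6) = 64.
So the maximum is R(6) = 64.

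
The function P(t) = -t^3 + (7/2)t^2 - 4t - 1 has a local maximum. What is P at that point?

-67/27

P'(t) = -3t^2 + 7t - 4 = 0 at t = 1, 4/3.
Since P''(t) = -6t + 7, we get P''(1) = 1 > 0 ⇒ local minimum; P''(4/3) = -1 < 0 ⇒ local maximum.
The local maximum is P(4/3) = -67/27.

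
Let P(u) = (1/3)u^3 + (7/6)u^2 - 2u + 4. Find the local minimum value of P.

Critical points: P'(u) = u^2 + (7/3)u - 2 vanishes at u = -3, 2/3.
Since P''(u) = 2u + 7/3, we get P''(-3) = -11/3 < 0 ⇒ local maximum; P''(2/3) = 11/3 > 0 ⇒ local minimum.
Thus P has its local minimum at u = 2/3, with value 266/81.

266/81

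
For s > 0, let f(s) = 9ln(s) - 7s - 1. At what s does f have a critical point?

9/7

f'(s) = 9/s − 7 = 0 gives s = 9/7.
f''(s) = -9/s², which is negative for s > 0, so this is a local maximum.
f(9/7) = 9·ln(9/7) - 9 - 1 ≈ -7.7382.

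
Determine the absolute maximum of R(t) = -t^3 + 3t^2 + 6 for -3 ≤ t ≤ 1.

Differentiating, R'(t) = -3t^2 + 6t; whose only zero in [-3, 1] is t = 0.
Evaluating at the critical points and endpoints: R(-3) = 60,  R(0) = 6,  R(1) = 8.
The maximum over the interval is 60, attained at t = -3.

60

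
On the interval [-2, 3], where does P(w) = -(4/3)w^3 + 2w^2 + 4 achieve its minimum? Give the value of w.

3

Differentiating, P'(w) = -4w^2 + 4w; which vanishes at w = 0 and w = 1.
Candidates: P(-2) = 68/3; P(0) = 4; P(1) = 14/3; P(3) = -14.
Hence the absolute minimum is -14 at w = 3.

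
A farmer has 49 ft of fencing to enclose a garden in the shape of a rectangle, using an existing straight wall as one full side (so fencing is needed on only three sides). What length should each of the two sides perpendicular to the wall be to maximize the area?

Let the sides perpendicular to the wall have length x and the parallel side y, so 2x + y = 49 and the area is A = xy = x(49 − 2x).
A'(x) = 49 − 4x = 0 gives x = 49/4, and A''(x) = −4 < 0 confirms a maximum.
Then y = 49 − 2·49/4 = 49/2 and A = 2401/8.

49/4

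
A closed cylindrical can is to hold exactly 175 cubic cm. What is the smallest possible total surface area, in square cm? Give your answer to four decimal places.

With radius r and height h, πr²h = 175 so h = 175/(πr²), and S(r) = 2πr² + 2πrh = 2πr² + 2·175/r.
S'(r) = 4πr − 2·175/r² = 0 ⇒ r³ = 175/(2π), so r ≈ 3.0312 and h = 2r ≈ 6.0625.
S''(r) = 4π + 4·175/r³ > 0, so this is the minimum; S ≈ 173.1968.

173.1968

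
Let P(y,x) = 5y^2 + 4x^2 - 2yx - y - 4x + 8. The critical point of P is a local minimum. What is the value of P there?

∂P/∂y = 10y - 2x - 1 = 0 and ∂P/∂x = -2y + 8x - 4 = 0, so (y, x) = (4/19, 21/38).
The Hessian has P_{yy} = 10, P_{xx} = 8, P_{yx} = -2, giving D = 76 > 0 with P_{yy} > 0, so the point is a local minimum.
P(4/19, 21/38) = 129/19.

129/19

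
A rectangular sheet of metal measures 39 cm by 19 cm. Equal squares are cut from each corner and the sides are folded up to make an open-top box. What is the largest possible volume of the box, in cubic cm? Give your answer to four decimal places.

1364.0921

With cut size x, the volume is V(x) = x(39 − 2x)(19 − 2x) for 0 < x < 9.5.
V'(x) = 12x^2 − 232x + 741. Setting V'(x) = 0 gives x ≈ 4.0369 (the root in (0, 9.5)).
V''(x) = 24x − 232 is negative there, so this is the maximum; V ≈ 1364.0921.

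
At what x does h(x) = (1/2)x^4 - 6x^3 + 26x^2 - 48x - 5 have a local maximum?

h'(x) = 2x^3 - 18x^2 + 52x - 48. Setting h'(x) = 0 gives x ∈ {2, 3, 4}.
h''(x) = 6x^2 - 36x + 52. h''(2) = 4 > 0 ⇒ local minimum; h''(3) = -2 < 0 ⇒ local maximum; h''(4) = 4 > 0 ⇒ local minimum.
The local maximum is h(3) = -73/2.

3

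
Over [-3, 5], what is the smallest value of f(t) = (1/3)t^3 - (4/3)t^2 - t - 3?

The derivative is t^2 - (8/3)t - 1, which vanishes at t = -1/3 and t = 3.
Evaluating at the critical points and endpoints: f(-3) = -21,  f(-1/3) = -229/81,  f(3) = -9,  f(5) = 1/3.
Hence the absolute minimum is -21 at t = -3.

-21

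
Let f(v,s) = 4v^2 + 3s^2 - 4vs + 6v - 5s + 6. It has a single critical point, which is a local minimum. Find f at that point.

∂f/∂v = 8v - 4s + 6 = 0 and ∂f/∂s = -4v + 6s - 5 = 0, so (v, s) = (-1/2, 1/2).
The Hessian has f_{vv} = 8, f_{ss} = 6, f_{vs} = -4, giving D = 32 > 0 with f_{vv} > 0, so the point is a local minimum.
f(-1/2, 1/2) = 13/4.

13/4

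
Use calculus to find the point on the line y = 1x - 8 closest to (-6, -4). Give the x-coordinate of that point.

-1

Minimize D(x)^2 = (x + 6)^2 + (x - 4)^2.
d/dx[D^2] = 2(x + 6) + 2·1·(x - 4) = 0 ⇒ x = -1.
Then y = -9 and the distance is √(50) ≈ 7.0711.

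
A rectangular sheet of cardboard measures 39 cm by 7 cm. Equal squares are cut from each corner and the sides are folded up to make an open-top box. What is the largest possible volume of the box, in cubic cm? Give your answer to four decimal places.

217.9633

With cut size x, the volume is V(x) = x(39 − 2x)(7 − 2x) for 0 < x < 3.5.
V'(x) = 12x^2 − 184x + 273. Setting V'(x) = 0 gives x ≈ 1.6644 (the root in (0, 3.5)).
V''(x) = 24x − 184 is negative there, so this is the maximum; V ≈ 217.9633.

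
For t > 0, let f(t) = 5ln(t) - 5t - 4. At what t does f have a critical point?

1

f'(t) = 5/t − 5 = 0 gives t = 1.
f''(t) = -5/t², which is negative for t > 0, so this is a local maximum.
f(1) = 5·ln(1) - 5 - 4 ≈ -9.0000.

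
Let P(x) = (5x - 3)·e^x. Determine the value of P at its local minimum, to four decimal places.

Differentiating with the product rule gives P'(x) = (5x + 2)·e^x. Since e^x > 0, the only critical point is x = -2/5.
P''(-2/5) has the same sign as 5 > 0, so this is a local minimum.
P(-2/5) = (-5)·e^(-2/5) ≈ -3.3516.

-3.3516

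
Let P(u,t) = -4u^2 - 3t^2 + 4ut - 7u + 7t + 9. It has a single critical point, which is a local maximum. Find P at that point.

∂P/∂u = -8u + 4t - 7 = 0 and ∂P/∂t = 4u - 6t + 7 = 0, so (u, t) = (-7/16, 7/8).
The Hessian has P_{uu} = -8, P_{tt} = -6, P_{ut} = 4, giving D = 32 > 0 with P_{uu} < 0, so the point is a local maximum.
P(-7/16, 7/8) = 435/32.

435/32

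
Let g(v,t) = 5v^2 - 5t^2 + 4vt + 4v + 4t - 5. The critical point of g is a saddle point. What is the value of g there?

∂g/∂v = 10v + 4t + 4 = 0 and ∂g/∂t = 4v - 10t + 4 = 0, so (v, t) = (-14/29, 6/29).
The Hessian has g_{vv} = 10, g_{tt} = -10, g_{vt} = 4, giving D = -116 < 0, so the point is a saddle point.
g(-14/29, 6/29) = -161/29.

-161/29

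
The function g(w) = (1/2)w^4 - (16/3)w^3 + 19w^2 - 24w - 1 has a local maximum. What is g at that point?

-11/2

g'(w) = 2w^3 - 16w^2 + 38w - 24. Setting g'(w) = 0 gives w ∈ {1, 3, 4}.
g''(w) = 6w^2 - 32w + 38. g''(1) = 12 > 0 ⇒ local minimum; g''(3) = -4 < 0 ⇒ local maximum; g''(4) = 6 > 0 ⇒ local minimum.
So the local maximum value is g(3) = -11/2.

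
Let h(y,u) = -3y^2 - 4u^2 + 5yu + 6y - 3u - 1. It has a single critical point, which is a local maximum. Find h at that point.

∂h/∂y = -6y + 5u + 6 = 0 and ∂h/∂u = 5y - 8u - 3 = 0, so (y, u) = (33/23, 12/23).
The Hessian has h_{yy} = -6, h_{uu} = -8, h_{yu} = 5, giving D = 23 > 0 with h_{yy} < 0, so the point is a local maximum.
h(33/23, 12/23) = 58/23.

58/23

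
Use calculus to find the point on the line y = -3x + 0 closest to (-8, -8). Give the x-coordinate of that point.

8/5

Minimize D(x)^2 = (x + 8)^2 + (-3x + 8)^2.
d/dx[D^2] = 2(x + 8) + 2·(-3)·(-3x + 8) = 0 ⇒ x = 8/5.
Then y = -24/5 and the distance is √(512/5) ≈ 10.1193.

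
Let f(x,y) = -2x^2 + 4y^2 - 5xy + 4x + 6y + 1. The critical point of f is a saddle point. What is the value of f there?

169/57

∂f/∂x = -4x - 5y + 4 = 0 and ∂f/∂y = -5x + 8y + 6 = 0, so (x, y) = (62/57, -4/57).
The Hessian has f_{xx} = -4, f_{yy} = 8, f_{xy} = -5, giving D = -57 < 0, so the point is a saddle point.
f(62/57, -4/57) = 169/57.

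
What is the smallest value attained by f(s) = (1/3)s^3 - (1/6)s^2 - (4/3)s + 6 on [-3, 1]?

-1/2

f'(s) = s^2 - (1/3)s - 4/3, whose only zero in [-3, 1] is s = -1.
Evaluating at the critical points and endpoints: f(-3) = -1/2,  f(-1) = 41/6,  f(1) = 29/6.
So the minimum is f(-3) = -1/2.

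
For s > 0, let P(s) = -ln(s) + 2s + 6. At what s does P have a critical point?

P'(s) = -1/s + 2 = 0 gives s = 1/2.
P''(s) = 1/s², which is positive for s > 0, so this is a local minimum.
P(1/2) = -1·ln(1/2) + 1 + 6 ≈ 7.6931.

1/2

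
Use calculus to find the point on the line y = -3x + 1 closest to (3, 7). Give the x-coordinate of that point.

-3/2

Minimize D(x)^2 = (x - 3)^2 + (-3x - 6)^2.
d/dx[D^2] = 2(x - 3) + 2·(-3)·(-3x - 6) = 0 ⇒ x = -3/2.
Then y = 11/2 and the distance is √(45/2) ≈ 4.7434.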